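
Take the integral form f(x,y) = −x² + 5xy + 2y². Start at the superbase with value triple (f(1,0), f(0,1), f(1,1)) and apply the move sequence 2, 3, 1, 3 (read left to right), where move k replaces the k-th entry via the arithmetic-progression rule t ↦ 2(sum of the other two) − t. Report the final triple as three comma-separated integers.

start (-1,2,6) = (f(1,0),f(0,1),f(1,1))
replace slot 2: 2·((-1)+6) − 2 = 8 → (-1,8,6)
replace slot 3: 2·((-1)+8) − 6 = 8 → (-1,8,8)
replace slot 1: 2·(8+8) − (-1) = 33 → (33,8,8)
replace slot 3: 2·(33+8) − 8 = 74 → (33,8,74)

33,8,74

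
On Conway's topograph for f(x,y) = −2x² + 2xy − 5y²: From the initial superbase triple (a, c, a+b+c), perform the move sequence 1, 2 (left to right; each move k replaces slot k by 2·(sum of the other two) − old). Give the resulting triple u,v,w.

start (-2,-5,-5) = (f(1,0),f(0,1),f(1,1))
replace slot 1: 2·((-5)+(-5)) − (-2) = -18 → (-18,-5,-5)
replace slot 2: 2·((-18)+(-5)) − (-5) = -41 → (-18,-41,-5)

-18,-41,-5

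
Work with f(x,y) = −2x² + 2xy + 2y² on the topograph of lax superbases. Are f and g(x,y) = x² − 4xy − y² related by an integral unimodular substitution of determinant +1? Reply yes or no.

D₁ = 20, D₂ = 20
river cycle of f (length 2): (2, 2, -2), (-2, 2, 2)
river cycle of g (length 2): (-1, 4, 1), (1, 4, -1)
cycles differ ⇒ inequivalent

no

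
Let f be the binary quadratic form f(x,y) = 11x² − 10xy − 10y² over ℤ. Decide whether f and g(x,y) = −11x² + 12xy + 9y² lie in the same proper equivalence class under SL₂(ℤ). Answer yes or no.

D₁ = 540, D₂ = 540
river cycle of f (length 8): (-10, 10, 11), (11, 12, -9), (-9, 6, 14), (14, 22, -1), (-1, 22, 14), (14, 6, -9), (-9, 12, 11), (11, 10, -10)
river cycle of g (length 8): (9, 6, -14), (-14, 22, 1), (1, 22, -14), (-14, 6, 9), (9, 12, -11), (-11, 10, 10), (10, 10, -11), (-11, 12, 9)
cycles differ ⇒ inequivalent

no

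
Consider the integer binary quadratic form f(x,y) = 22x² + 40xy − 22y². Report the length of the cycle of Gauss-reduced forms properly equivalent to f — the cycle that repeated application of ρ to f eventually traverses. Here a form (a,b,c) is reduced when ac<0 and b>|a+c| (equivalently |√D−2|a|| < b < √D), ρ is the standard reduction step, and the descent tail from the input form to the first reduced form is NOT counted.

D = 3536, ⌊√D⌋ = 59
river: ρ → (-22,48,14)
river: ρ → (14,36,-40)
river: ρ → (-40,44,10)
river: ρ → (10,56,-10)
river: ρ → (-10,44,40)
river: ρ → (40,36,-14)
river: ρ → (-14,48,22)
river: ρ → (22,40,-22)
ρ-cycle length = 8 (tail of 0 descent steps not counted)

8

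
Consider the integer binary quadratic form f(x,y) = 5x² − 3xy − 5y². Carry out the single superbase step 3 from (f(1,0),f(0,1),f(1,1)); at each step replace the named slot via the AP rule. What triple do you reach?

start (5,-5,-3) = (f(1,0),f(0,1),f(1,1))
replace slot 3: 2·(5+(-5)) − (-3) = 3 → (5,-5,3)

5,-5,3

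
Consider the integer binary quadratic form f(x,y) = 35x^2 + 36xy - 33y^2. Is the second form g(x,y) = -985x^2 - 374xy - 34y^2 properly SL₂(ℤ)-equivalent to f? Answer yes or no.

D₁ = 5916, D₂ = 5916
river cycle of f (length 16): (-33, 30, 38), (38, 46, -25), (-25, 54, 30), (30, 66, -13), (-13, 64, 35), (35, 76, -1), (-1, 76, 35), (35, 64, -13), (-13, 66, 30), (30, 54, -25), … (6 more)
river cycle of g (length 16): (-34, 34, 35), (35, 36, -33), (-33, 30, 38), (38, 46, -25), (-25, 54, 30), (30, 66, -13), (-13, 64, 35), (35, 76, -1), (-1, 76, 35), (35, 64, -13), … (6 more)
cycles coincide ⇒ equivalent

yes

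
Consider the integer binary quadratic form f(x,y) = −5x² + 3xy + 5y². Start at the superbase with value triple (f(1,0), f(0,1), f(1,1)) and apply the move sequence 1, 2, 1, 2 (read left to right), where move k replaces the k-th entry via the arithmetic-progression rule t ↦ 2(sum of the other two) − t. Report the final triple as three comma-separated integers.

start (-5,5,3) = (f(1,0),f(0,1),f(1,1))
replace slot 1: 2·(5+3) − (-5) = 21 → (21,5,3)
replace slot 2: 2·(21+3) − 5 = 43 → (21,43,3)
replace slot 1: 2·(43+3) − 21 = 71 → (71,43,3)
replace slot 2: 2·(71+3) − 43 = 105 → (71,105,3)

71,105,3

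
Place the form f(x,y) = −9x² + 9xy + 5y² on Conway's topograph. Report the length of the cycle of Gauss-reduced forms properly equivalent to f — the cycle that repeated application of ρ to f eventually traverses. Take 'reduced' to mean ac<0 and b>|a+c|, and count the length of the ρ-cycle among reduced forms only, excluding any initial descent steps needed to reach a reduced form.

D = 261, ⌊√D⌋ = 16
river: ρ → (5,11,-7)
river: ρ → (-7,3,9)
river: ρ → (9,15,-1)
river: ρ → (-1,15,9)
river: ρ → (9,3,-7)
river: ρ → (-7,11,5)
river: ρ → (5,9,-9)
river: ρ → (-9,9,5)
ρ-cycle length = 8 (tail of 0 descent steps not counted)

8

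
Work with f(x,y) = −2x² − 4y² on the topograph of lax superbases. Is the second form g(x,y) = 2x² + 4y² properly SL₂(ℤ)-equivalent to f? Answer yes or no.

D₁ = -32, D₂ = -32
f is negative-definite; reduce −f:
−f: reduced (well bottom): (2,0,4) with a≤c, −a<b≤a
flip sign back: reduced form of f is (-2,0,-4)
g: reduced (well bottom): (2,0,4) with a≤c, −a<b≤a
reduced forms (-2, 0, -4) vs (2, 0, 4) ⇒ inequivalent

no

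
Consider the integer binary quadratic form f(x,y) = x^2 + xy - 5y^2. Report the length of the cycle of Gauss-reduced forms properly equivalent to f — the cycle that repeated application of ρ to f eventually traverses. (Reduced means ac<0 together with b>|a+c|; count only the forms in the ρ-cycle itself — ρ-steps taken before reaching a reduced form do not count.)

D = 21, ⌊√D⌋ = 4
descent: ρ → (-5,-1,1)
descent: ρ → (1,3,-3)  [lands on river]
river: ρ → (-3,3,1)
ρ-cycle length = 2 (tail of 2 descent steps not counted)

2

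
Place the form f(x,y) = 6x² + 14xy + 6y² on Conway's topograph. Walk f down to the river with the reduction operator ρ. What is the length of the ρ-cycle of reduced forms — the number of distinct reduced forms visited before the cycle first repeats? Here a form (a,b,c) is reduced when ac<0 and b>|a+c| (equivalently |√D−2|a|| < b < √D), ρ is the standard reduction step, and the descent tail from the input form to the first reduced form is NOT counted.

D = 52, ⌊√D⌋ = 7
descent: ρ → (6,-2,-2)
descent: ρ → (-2,6,2)  [lands on river]
river: ρ → (2,6,-2)
ρ-cycle length = 2 (tail of 2 descent steps not counted)

2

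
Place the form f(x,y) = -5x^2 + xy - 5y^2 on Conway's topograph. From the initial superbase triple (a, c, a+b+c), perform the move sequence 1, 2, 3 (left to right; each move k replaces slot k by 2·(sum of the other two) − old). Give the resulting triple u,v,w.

start (-5,-5,-9) = (f(1,0),f(0,1),f(1,1))
replace slot 1: 2·((-5)+(-9)) − (-5) = -23 → (-23,-5,-9)
replace slot 2: 2·((-23)+(-9)) − (-5) = -59 → (-23,-59,-9)
replace slot 3: 2·((-23)+(-59)) − (-9) = -155 → (-23,-59,-155)

-23,-59,-155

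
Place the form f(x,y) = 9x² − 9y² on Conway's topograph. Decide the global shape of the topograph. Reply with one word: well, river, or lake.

D = b²−4ac = 0² − 4·9·(-9) = 324
D = 18² is a perfect square ⇒ form factors over ℤ ⇒ lakes

lake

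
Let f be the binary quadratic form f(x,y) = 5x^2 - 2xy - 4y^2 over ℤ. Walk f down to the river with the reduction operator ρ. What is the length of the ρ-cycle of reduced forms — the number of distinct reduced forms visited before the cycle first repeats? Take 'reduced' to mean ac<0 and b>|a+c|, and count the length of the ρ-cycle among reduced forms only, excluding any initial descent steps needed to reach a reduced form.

D = 84, ⌊√D⌋ = 9
descent: ρ → (-4,2,5)  [lands on river]
river: ρ → (5,8,-1)
river: ρ → (-1,8,5)
river: ρ → (5,2,-4)
river: ρ → (-4,6,3)
river: ρ → (3,6,-4)
ρ-cycle length = 6 (tail of 1 descent step not counted)

6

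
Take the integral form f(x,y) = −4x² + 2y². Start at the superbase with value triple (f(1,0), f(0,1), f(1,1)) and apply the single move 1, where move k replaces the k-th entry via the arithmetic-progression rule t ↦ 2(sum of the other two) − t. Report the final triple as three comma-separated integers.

start (-4,2,-2) = (f(1,0),f(0,1),f(1,1))
replace slot 1: 2·(2+(-2)) − (-4) = 4 → (4,2,-2)

4,2,-2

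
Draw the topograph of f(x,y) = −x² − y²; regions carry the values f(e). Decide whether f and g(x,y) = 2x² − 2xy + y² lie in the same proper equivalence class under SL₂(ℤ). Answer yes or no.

D₁ = -4, D₂ = -4
f is negative-definite; reduce −f:
−f: reduced (well bottom): (1,0,1) with a≤c, −a<b≤a
flip sign back: reduced form of f is (-1,0,-1)
g: translate: b→2 (≡-2 mod 4), so (2,-2,1)→(2,2,1)
g: flip: (2,2,1)→(1,-2,2)
g: translate: b→0 (≡-2 mod 2), so (1,-2,2)→(1,0,1)
g: reduced (well bottom): (1,0,1) with a≤c, −a<b≤a
reduced forms (-1, 0, -1) vs (1, 0, 1) ⇒ inequivalent

no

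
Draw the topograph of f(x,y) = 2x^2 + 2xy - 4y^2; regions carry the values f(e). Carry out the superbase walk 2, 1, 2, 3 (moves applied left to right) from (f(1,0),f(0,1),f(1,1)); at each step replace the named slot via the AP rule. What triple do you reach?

start (2,-4,0) = (f(1,0),f(0,1),f(1,1))
replace slot 2: 2·(2+0) − (-4) = 8 → (2,8,0)
replace slot 1: 2·(8+0) − 2 = 14 → (14,8,0)
replace slot 2: 2·(14+0) − 8 = 20 → (14,20,0)
replace slot 3: 2·(14+20) − 0 = 68 → (14,20,68)

14,20,68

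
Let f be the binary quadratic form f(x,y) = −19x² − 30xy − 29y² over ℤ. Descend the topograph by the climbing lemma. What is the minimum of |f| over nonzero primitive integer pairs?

translate: b→-8 (≡30 mod 38), so (19,30,29)→(19,-8,18)
flip: (19,-8,18)→(18,8,19)
reduced (well bottom): (18,8,19) with a≤c, −a<b≤a
well minimum |f| = |-18| = 18 (negative-definite)

18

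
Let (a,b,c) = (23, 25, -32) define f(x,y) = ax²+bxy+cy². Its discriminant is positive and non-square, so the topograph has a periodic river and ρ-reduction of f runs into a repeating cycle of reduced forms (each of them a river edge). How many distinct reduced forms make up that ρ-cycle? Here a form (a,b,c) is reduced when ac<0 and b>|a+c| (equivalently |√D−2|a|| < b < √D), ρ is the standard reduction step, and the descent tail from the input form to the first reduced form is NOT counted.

D = 3569, ⌊√D⌋ = 59
river: ρ → (-32,39,16)
river: ρ → (16,57,-5)
river: ρ → (-5,53,38)
river: ρ → (38,23,-20)
river: ρ → (-20,57,4)
river: ρ → (4,55,-34)
river: ρ → (-34,13,25)
river: ρ → (25,37,-22)
river: ρ → (-22,51,11)
river: ρ → (11,59,-2)
river: ρ → (-2,57,40)
river: ρ → (40,23,-19)
river: ρ → (-19,53,10)
river: ρ → (10,47,-34)
river: ρ → (-34,21,23)
river: ρ → (23,25,-32)
ρ-cycle length = 16 (tail of 0 descent steps not counted)

16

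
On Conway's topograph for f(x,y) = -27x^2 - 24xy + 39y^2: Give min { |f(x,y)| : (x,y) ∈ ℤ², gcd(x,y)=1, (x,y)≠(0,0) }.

descent: ρ → (39,24,-27)  [lands on river]
river: ρ → (-27,30,36)
river: ρ → (36,42,-21)
river: ρ → (-21,42,36)
river: ρ → (36,30,-27)
river: ρ → (-27,24,39)
river: ρ → (39,54,-12)
river: ρ → (-12,66,9)
river: ρ → (9,60,-33)
river: ρ → (-33,6,36)
river: ρ → (36,66,-3)
river: ρ → (-3,66,36)
river: ρ → (36,6,-33)
river: ρ → (-33,60,9)
river: ρ → (9,66,-12)
river: ρ → (-12,54,39)
closes: descent 1, river 16
min |a| on river = 3

3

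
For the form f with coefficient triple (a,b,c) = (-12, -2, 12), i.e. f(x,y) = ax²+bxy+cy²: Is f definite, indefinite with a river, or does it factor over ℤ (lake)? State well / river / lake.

D = b²−4ac = (-2)² − 4·(-12)·12 = 580
D > 0 non-square ⇒ indefinite ⇒ periodic river

river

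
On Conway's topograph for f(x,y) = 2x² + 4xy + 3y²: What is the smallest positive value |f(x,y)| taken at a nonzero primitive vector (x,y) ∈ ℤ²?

translate: b→0 (≡4 mod 4), so (2,4,3)→(2,0,1)
flip: (2,0,1)→(1,0,2)
reduced (well bottom): (1,0,2) with a≤c, −a<b≤a
well minimum = a = 1

1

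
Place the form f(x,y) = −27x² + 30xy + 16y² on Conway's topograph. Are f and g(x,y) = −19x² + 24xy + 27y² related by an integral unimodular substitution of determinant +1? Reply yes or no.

D₁ = 2628, D₂ = 2628
river cycle of f (length 18): (16, 34, -23), (-23, 12, 27), (27, 42, -8), (-8, 38, 37), (37, 36, -9), (-9, 36, 37), (37, 38, -8), (-8, 42, 27), (27, 12, -23), (-23, 34, 16), … (8 more)
river cycle of g (length 18): (27, 30, -16), (-16, 34, 23), (23, 12, -27), (-27, 42, 8), (8, 38, -37), (-37, 36, 9), (9, 36, -37), (-37, 38, 8), (8, 42, -27), (-27, 12, 23), … (8 more)
cycles differ ⇒ inequivalent

no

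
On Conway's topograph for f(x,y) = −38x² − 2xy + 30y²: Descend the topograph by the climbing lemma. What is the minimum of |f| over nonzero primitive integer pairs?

descent: ρ → (30,62,-6)  [lands on river]
river: ρ → (-6,58,50)
river: ρ → (50,42,-14)
river: ρ → (-14,42,50)
river: ρ → (50,58,-6)
river: ρ → (-6,62,30)
river: ρ → (30,58,-10)
river: ρ → (-10,62,18)
river: ρ → (18,46,-34)
river: ρ → (-34,22,30)
river: ρ → (30,38,-26)
river: ρ → (-26,66,2)
river: ρ → (2,66,-26)
river: ρ → (-26,38,30)
river: ρ → (30,22,-34)
river: ρ → (-34,46,18)
river: ρ → (18,62,-10)
river: ρ → (-10,58,30)
closes: descent 1, river 18
min |a| on river = 2

2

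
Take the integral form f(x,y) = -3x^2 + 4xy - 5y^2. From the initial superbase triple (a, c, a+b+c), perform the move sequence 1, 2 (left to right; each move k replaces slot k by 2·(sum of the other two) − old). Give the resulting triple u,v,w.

start (-3,-5,-4) = (f(1,0),f(0,1),f(1,1))
replace slot 1: 2·((-5)+(-4)) − (-3) = -15 → (-15,-5,-4)
replace slot 2: 2·((-15)+(-4)) − (-5) = -33 → (-15,-33,-4)

-15,-33,-4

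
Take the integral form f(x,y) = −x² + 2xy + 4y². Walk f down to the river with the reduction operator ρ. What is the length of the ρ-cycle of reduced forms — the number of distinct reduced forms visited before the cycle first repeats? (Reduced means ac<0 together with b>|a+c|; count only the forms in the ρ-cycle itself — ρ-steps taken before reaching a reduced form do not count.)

D = 20, ⌊√D⌋ = 4
descent: ρ → (4,-2,-1)
descent: ρ → (-1,4,1)  [lands on river]
river: ρ → (1,4,-1)
ρ-cycle length = 2 (tail of 2 descent steps not counted)

2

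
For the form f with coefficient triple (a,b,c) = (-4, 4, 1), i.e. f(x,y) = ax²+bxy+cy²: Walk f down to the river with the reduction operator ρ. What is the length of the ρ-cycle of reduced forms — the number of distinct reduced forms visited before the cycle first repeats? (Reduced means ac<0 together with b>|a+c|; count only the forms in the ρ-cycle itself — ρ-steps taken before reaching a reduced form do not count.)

D = 32, ⌊√D⌋ = 5
river: ρ → (1,4,-4)
river: ρ → (-4,4,1)
ρ-cycle length = 2 (tail of 0 descent steps not counted)

2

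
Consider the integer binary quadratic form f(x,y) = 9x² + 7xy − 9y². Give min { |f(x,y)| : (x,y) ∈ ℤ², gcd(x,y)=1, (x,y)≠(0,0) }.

river: ρ → (-9,11,7)
river: ρ → (7,17,-3)
river: ρ → (-3,19,1)
river: ρ → (1,19,-3)
river: ρ → (-3,17,7)
river: ρ → (7,11,-9)
river: ρ → (-9,7,9)
river: ρ → (9,11,-7)
river: ρ → (-7,17,3)
river: ρ → (3,19,-1)
river: ρ → (-1,19,3)
river: ρ → (3,17,-7)
river: ρ → (-7,11,9)
river: ρ → (9,7,-9)
closes: descent 0, river 14
min |a| on river = 1

1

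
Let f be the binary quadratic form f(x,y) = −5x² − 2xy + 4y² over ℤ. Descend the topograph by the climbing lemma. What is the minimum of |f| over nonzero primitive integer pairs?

descent: ρ → (4,2,-5)  [lands on river]
river: ρ → (-5,8,1)
river: ρ → (1,8,-5)
river: ρ → (-5,2,4)
river: ρ → (4,6,-3)
river: ρ → (-3,6,4)
closes: descent 1, river 6
min |a| on river = 1

1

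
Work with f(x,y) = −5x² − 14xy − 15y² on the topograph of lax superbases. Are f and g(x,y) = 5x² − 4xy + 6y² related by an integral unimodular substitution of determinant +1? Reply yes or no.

D₁ = -104, D₂ = -104
f is negative-definite; reduce −f:
−f: translate: b→4 (≡14 mod 10), so (5,14,15)→(5,4,6)
−f: reduced (well bottom): (5,4,6) with a≤c, −a<b≤a
flip sign back: reduced form of f is (-5,-4,-6)
g: reduced (well bottom): (5,-4,6) with a≤c, −a<b≤a
reduced forms (-5, -4, -6) vs (5, -4, 6) ⇒ inequivalent

no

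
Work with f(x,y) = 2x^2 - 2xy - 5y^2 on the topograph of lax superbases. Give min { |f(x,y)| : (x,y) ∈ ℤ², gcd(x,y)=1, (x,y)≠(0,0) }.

descent: ρ → (-5,2,2)
descent: ρ → (2,6,-1)  [lands on river]
river: ρ → (-1,6,2)
closes: descent 2, river 2
min |a| on river = 1

1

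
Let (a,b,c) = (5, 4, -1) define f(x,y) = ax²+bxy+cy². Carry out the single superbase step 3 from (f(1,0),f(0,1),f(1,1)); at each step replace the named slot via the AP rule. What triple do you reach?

start (5,-1,8) = (f(1,0),f(0,1),f(1,1))
replace slot 3: 2·(5+(-1)) − 8 = 0 → (5,-1,0)

5,-1,0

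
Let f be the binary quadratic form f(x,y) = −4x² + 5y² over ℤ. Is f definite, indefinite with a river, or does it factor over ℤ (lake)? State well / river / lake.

D = b²−4ac = 0² − 4·(-4)·5 = 80
D > 0 non-square ⇒ indefinite ⇒ periodic river

river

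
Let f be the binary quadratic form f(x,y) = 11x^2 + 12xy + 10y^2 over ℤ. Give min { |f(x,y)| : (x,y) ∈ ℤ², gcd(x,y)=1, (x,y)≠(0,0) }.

translate: b→-10 (≡12 mod 22), so (11,12,10)→(11,-10,9)
flip: (11,-10,9)→(9,10,11)
translate: b→-8 (≡10 mod 18), so (9,10,11)→(9,-8,10)
reduced (well bottom): (9,-8,10) with a≤c, −a<b≤a
well minimum = a = 9

9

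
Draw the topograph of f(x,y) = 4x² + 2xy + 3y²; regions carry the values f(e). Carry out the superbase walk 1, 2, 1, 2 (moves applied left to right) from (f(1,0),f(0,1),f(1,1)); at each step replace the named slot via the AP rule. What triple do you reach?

start (4,3,9) = (f(1,0),f(0,1),f(1,1))
replace slot 1: 2·(3+9) − 4 = 20 → (20,3,9)
replace slot 2: 2·(20+9) − 3 = 55 → (20,55,9)
replace slot 1: 2·(55+9) − 20 = 108 → (108,55,9)
replace slot 2: 2·(108+9) − 55 = 179 → (108,179,9)

108,179,9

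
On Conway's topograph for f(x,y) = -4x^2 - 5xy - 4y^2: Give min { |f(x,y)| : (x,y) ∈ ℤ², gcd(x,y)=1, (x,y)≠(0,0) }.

translate: b→-3 (≡5 mod 8), so (4,5,4)→(4,-3,3)
flip: (4,-3,3)→(3,3,4)
reduced (well bottom): (3,3,4) with a≤c, −a<b≤a
well minimum |f| = |-3| = 3 (negative-definite)

3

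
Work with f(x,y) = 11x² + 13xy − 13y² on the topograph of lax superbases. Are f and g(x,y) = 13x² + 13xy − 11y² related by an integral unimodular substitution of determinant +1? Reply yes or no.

D₁ = 741, D₂ = 741
river cycle of f (length 8): (-13, 13, 11), (11, 9, -15), (-15, 21, 5), (5, 19, -19), (-19, 19, 5), (5, 21, -15), (-15, 9, 11), (11, 13, -13)
river cycle of g (length 8): (-11, 9, 15), (15, 21, -5), (-5, 19, 19), (19, 19, -5), (-5, 21, 15), (15, 9, -11), (-11, 13, 13), (13, 13, -11)
cycles differ ⇒ inequivalent

no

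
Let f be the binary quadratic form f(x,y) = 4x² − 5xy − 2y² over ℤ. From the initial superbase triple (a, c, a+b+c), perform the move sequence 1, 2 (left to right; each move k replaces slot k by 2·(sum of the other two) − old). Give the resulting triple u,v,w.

start (4,-2,-3) = (f(1,0),f(0,1),f(1,1))
replace slot 1: 2·((-2)+(-3)) − 4 = -14 → (-14,-2,-3)
replace slot 2: 2·((-14)+(-3)) − (-2) = -32 → (-14,-32,-3)

-14,-32,-3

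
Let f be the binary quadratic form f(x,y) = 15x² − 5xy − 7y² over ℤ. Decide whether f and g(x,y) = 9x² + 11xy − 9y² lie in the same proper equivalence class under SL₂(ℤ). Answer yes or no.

D₁ = 445, D₂ = 445
river cycle of f (length 6): (-7, 19, 3), (3, 17, -13), (-13, 9, 7), (7, 19, -3), (-3, 17, 13), (13, 9, -7)
river cycle of g (length 10): (-9, 7, 11), (11, 15, -5), (-5, 15, 11), (11, 7, -9), (-9, 11, 9), (9, 7, -11), (-11, 15, 5), (5, 15, -11), (-11, 7, 9), (9, 11, -9)
cycles differ ⇒ inequivalent

no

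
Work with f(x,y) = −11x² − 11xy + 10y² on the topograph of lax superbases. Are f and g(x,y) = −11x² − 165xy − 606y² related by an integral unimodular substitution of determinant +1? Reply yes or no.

D₁ = 561, D₂ = 561
river cycle of f (length 16): (10, 11, -11), (-11, 11, 10), (10, 9, -12), (-12, 15, 7), (7, 13, -14), (-14, 15, 6), (6, 21, -5), (-5, 19, 10), (10, 21, -3), (-3, 21, 10), … (6 more)
river cycle of g (length 16): (-11, 11, 10), (10, 9, -12), (-12, 15, 7), (7, 13, -14), (-14, 15, 6), (6, 21, -5), (-5, 19, 10), (10, 21, -3), (-3, 21, 10), (10, 19, -5), … (6 more)
cycles coincide ⇒ equivalent

yes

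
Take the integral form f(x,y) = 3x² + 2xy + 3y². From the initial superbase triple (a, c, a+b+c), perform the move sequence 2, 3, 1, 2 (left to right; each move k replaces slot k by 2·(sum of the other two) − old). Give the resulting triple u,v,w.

start (3,3,8) = (f(1,0),f(0,1),f(1,1))
replace slot 2: 2·(3+8) − 3 = 19 → (3,19,8)
replace slot 3: 2·(3+19) − 8 = 36 → (3,19,36)
replace slot 1: 2·(19+36) − 3 = 107 → (107,19,36)
replace slot 2: 2·(107+36) − 19 = 267 → (107,267,36)

107,267,36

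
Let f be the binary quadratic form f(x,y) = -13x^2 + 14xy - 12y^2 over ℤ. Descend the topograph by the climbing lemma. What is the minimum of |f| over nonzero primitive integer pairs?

translate: b→12 (≡-14 mod 26), so (13,-14,12)→(13,12,11)
flip: (13,12,11)→(11,-12,13)
translate: b→10 (≡-12 mod 22), so (11,-12,13)→(11,10,12)
reduced (well bottom): (11,10,12) with a≤c, −a<b≤a
well minimum |f| = |-11| = 11 (negative-definite)

11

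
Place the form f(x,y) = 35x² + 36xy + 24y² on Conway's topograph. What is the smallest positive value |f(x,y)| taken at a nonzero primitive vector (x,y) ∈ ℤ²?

translate: b→-34 (≡36 mod 70), so (35,36,24)→(35,-34,23)
flip: (35,-34,23)→(23,34,35)
translate: b→-12 (≡34 mod 46), so (23,34,35)→(23,-12,24)
reduced (well bottom): (23,-12,24) with a≤c, −a<b≤a
well minimum = a = 23

23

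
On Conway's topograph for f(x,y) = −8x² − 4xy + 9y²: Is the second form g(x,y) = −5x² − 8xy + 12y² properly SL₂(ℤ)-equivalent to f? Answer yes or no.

D₁ = 304, D₂ = 304
river cycle of f (length 12): (9, 4, -8), (-8, 12, 5), (5, 8, -12), (-12, 16, 1), (1, 16, -12), (-12, 8, 5), (5, 12, -8), (-8, 4, 9), (9, 14, -3), (-3, 16, 4), … (2 more)
river cycle of g (length 12): (12, 8, -5), (-5, 12, 8), (8, 4, -9), (-9, 14, 3), (3, 16, -4), (-4, 16, 3), (3, 14, -9), (-9, 4, 8), (8, 12, -5), (-5, 8, 12), … (2 more)
cycles differ ⇒ inequivalent

no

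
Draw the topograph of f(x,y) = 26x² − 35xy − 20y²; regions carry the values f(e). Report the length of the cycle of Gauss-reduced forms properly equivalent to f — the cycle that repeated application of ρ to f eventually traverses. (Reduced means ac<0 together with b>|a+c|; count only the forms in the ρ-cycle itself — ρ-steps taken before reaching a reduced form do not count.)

D = 3305, ⌊√D⌋ = 57
descent: ρ → (-20,35,26)  [lands on river]
river: ρ → (26,17,-29)
river: ρ → (-29,41,14)
river: ρ → (14,43,-26)
river: ρ → (-26,9,31)
river: ρ → (31,53,-4)
river: ρ → (-4,51,44)
river: ρ → (44,37,-11)
river: ρ → (-11,51,16)
river: ρ → (16,45,-20)
ρ-cycle length = 10 (tail of 1 descent step not counted)

10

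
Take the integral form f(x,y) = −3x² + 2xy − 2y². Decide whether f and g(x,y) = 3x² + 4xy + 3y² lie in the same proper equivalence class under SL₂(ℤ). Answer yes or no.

D₁ = -20, D₂ = -20
f is negative-definite; reduce −f:
−f: flip: (3,-2,2)→(2,2,3)
−f: reduced (well bottom): (2,2,3) with a≤c, −a<b≤a
flip sign back: reduced form of f is (-2,-2,-3)
g: translate: b→-2 (≡4 mod 6), so (3,4,3)→(3,-2,2)
g: flip: (3,-2,2)→(2,2,3)
g: reduced (well bottom): (2,2,3) with a≤c, −a<b≤a
reduced forms (-2, -2, -3) vs (2, 2, 3) ⇒ inequivalent

no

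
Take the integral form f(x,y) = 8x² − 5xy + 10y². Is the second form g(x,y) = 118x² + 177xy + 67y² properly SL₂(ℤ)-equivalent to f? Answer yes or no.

D₁ = -295, D₂ = -295
f: reduced (well bottom): (8,-5,10) with a≤c, −a<b≤a
g: translate: b→-59 (≡177 mod 236), so (118,177,67)→(118,-59,8)
g: flip: (118,-59,8)→(8,59,118)
g: translate: b→-5 (≡59 mod 16), so (8,59,118)→(8,-5,10)
g: reduced (well bottom): (8,-5,10) with a≤c, −a<b≤a
reduced forms (8, -5, 10) vs (8, -5, 10) ⇒ equivalent

yes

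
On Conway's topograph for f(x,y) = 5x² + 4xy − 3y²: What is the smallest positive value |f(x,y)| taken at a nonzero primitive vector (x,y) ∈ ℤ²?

river: ρ → (-3,8,1)
river: ρ → (1,8,-3)
river: ρ → (-3,4,5)
river: ρ → (5,6,-2)
river: ρ → (-2,6,5)
river: ρ → (5,4,-3)
closes: descent 0, river 6
min |a| on river = 1

1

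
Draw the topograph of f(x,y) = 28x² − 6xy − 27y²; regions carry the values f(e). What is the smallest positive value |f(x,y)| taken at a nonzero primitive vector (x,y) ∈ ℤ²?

descent: ρ → (-27,6,28)  [lands on river]
river: ρ → (28,50,-5)
river: ρ → (-5,50,28)
river: ρ → (28,6,-27)
river: ρ → (-27,48,7)
river: ρ → (7,50,-20)
river: ρ → (-20,30,27)
river: ρ → (27,24,-23)
river: ρ → (-23,22,28)
river: ρ → (28,34,-17)
river: ρ → (-17,34,28)
river: ρ → (28,22,-23)
river: ρ → (-23,24,27)
river: ρ → (27,30,-20)
river: ρ → (-20,50,7)
river: ρ → (7,48,-27)
closes: descent 1, river 16
min |a| on river = 5

5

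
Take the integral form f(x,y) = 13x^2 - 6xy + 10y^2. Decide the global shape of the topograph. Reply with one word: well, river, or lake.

D = b²−4ac = (-6)² − 4·13·10 = -484
D < 0 ⇒ definite ⇒ every region one sign ⇒ single well

well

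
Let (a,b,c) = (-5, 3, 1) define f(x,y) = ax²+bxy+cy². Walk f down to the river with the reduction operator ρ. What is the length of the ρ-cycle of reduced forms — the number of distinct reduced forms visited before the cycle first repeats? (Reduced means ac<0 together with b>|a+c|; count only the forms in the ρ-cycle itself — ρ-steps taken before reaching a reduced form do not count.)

D = 29, ⌊√D⌋ = 5
descent: ρ → (1,5,-1)  [lands on river]
river: ρ → (-1,5,1)
ρ-cycle length = 2 (tail of 1 descent step not counted)

2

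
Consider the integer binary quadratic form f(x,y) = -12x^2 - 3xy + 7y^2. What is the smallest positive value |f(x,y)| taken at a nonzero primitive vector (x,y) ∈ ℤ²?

descent: ρ → (7,17,-2)  [lands on river]
river: ρ → (-2,15,15)
river: ρ → (15,15,-2)
river: ρ → (-2,17,7)
river: ρ → (7,11,-8)
river: ρ → (-8,5,10)
river: ρ → (10,15,-3)
river: ρ → (-3,15,10)
river: ρ → (10,5,-8)
river: ρ → (-8,11,7)
closes: descent 1, river 10
min |a| on river = 2

2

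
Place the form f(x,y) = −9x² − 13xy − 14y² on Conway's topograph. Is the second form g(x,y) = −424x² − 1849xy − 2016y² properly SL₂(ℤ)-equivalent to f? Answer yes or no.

D₁ = -335, D₂ = -335
f is negative-definite; reduce −f:
−f: translate: b→-5 (≡13 mod 18), so (9,13,14)→(9,-5,10)
−f: reduced (well bottom): (9,-5,10) with a≤c, −a<b≤a
flip sign back: reduced form of f is (-9,5,-10)
g is negative-definite; reduce −g:
−g: translate: b→153 (≡1849 mod 848), so (424,1849,2016)→(424,153,14)
−g: flip: (424,153,14)→(14,-153,424)
−g: translate: b→-13 (≡-153 mod 28), so (14,-153,424)→(14,-13,9)
−g: flip: (14,-13,9)→(9,13,14)
−g: translate: b→-5 (≡13 mod 18), so (9,13,14)→(9,-5,10)
−g: reduced (well bottom): (9,-5,10) with a≤c, −a<b≤a
flip sign back: reduced form of g is (-9,5,-10)
reduced forms (-9, 5, -10) vs (-9, 5, -10) ⇒ equivalent

yes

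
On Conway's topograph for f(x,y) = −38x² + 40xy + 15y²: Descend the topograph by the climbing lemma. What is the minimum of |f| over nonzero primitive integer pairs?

river: ρ → (15,50,-23)
river: ρ → (-23,42,23)
river: ρ → (23,50,-15)
river: ρ → (-15,40,38)
river: ρ → (38,36,-17)
river: ρ → (-17,32,42)
river: ρ → (42,52,-7)
river: ρ → (-7,60,10)
river: ρ → (10,60,-7)
river: ρ → (-7,52,42)
river: ρ → (42,32,-17)
river: ρ → (-17,36,38)
river: ρ → (38,40,-15)
river: ρ → (-15,50,23)
river: ρ → (23,42,-23)
river: ρ → (-23,50,15)
river: ρ → (15,40,-38)
river: ρ → (-38,36,17)
river: ρ → (17,32,-42)
river: ρ → (-42,52,7)
river: ρ → (7,60,-10)
river: ρ → (-10,60,7)
river: ρ → (7,52,-42)
river: ρ → (-42,32,17)
river: ρ → (17,36,-38)
river: ρ → (-38,40,15)
closes: descent 0, river 26
min |a| on river = 7

7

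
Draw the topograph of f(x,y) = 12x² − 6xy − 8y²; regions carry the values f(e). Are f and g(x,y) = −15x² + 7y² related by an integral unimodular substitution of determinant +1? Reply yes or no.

D₁ = 420, D₂ = 420
river cycle of f (length 6): (-8, 6, 12), (12, 18, -2), (-2, 18, 12), (12, 6, -8), (-8, 10, 10), (10, 10, -8)
river cycle of g (length 4): (7, 14, -8), (-8, 18, 3), (3, 18, -8), (-8, 14, 7)
cycles differ ⇒ inequivalent

no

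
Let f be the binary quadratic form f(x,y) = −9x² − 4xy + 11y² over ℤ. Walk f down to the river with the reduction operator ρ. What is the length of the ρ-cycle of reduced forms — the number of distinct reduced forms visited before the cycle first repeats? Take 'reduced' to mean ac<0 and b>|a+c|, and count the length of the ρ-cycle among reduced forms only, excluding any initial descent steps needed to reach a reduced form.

D = 412, ⌊√D⌋ = 20
descent: ρ → (11,4,-9)  [lands on river]
river: ρ → (-9,14,6)
river: ρ → (6,10,-13)
river: ρ → (-13,16,3)
river: ρ → (3,20,-1)
river: ρ → (-1,20,3)
river: ρ → (3,16,-13)
river: ρ → (-13,10,6)
river: ρ → (6,14,-9)
river: ρ → (-9,4,11)
river: ρ → (11,18,-2)
river: ρ → (-2,18,11)
ρ-cycle length = 12 (tail of 1 descent step not counted)

12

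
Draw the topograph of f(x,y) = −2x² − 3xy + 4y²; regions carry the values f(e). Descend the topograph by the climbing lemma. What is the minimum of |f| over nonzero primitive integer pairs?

descent: ρ → (4,3,-2)  [lands on river]
river: ρ → (-2,5,2)
river: ρ → (2,3,-4)
river: ρ → (-4,5,1)
river: ρ → (1,5,-4)
river: ρ → (-4,3,2)
river: ρ → (2,5,-2)
river: ρ → (-2,3,4)
river: ρ → (4,5,-1)
river: ρ → (-1,5,4)
closes: descent 1, river 10
min |a| on river = 1

1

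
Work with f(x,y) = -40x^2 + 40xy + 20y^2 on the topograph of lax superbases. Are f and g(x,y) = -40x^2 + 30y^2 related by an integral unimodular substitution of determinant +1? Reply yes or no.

D₁ = 4800, D₂ = 4800
river cycle of f (length 2): (20, 40, -40), (-40, 40, 20)
river cycle of g (length 2): (30, 60, -10), (-10, 60, 30)
cycles differ ⇒ inequivalent

no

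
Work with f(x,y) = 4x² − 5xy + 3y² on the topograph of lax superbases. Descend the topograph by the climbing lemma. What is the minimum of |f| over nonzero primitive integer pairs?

translate: b→3 (≡-5 mod 8), so (4,-5,3)→(4,3,2)
flip: (4,3,2)→(2,-3,4)
translate: b→1 (≡-3 mod 4), so (2,-3,4)→(2,1,3)
reduced (well bottom): (2,1,3) with a≤c, −a<b≤a
well minimum = a = 2

2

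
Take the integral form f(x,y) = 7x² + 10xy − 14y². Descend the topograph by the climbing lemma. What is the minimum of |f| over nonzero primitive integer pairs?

river: ρ → (-14,18,3)
river: ρ → (3,18,-14)
river: ρ → (-14,10,7)
river: ρ → (7,18,-6)
river: ρ → (-6,18,7)
river: ρ → (7,10,-14)
closes: descent 0, river 6
min |a| on river = 3

3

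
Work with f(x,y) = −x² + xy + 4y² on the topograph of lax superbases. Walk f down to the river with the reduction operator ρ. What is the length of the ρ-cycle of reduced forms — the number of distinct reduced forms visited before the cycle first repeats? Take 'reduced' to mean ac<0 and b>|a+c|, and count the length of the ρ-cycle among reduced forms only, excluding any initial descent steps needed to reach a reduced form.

D = 17, ⌊√D⌋ = 4
descent: ρ → (4,-1,-1)
descent: ρ → (-1,3,2)  [lands on river]
river: ρ → (2,1,-2)
river: ρ → (-2,3,1)
river: ρ → (1,3,-2)
river: ρ → (-2,1,2)
river: ρ → (2,3,-1)
ρ-cycle length = 6 (tail of 2 descent steps not counted)

6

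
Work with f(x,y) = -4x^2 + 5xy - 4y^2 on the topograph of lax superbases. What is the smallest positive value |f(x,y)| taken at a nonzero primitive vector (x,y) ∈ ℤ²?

translate: b→3 (≡-5 mod 8), so (4,-5,4)→(4,3,3)
flip: (4,3,3)→(3,-3,4)
translate: b→3 (≡-3 mod 6), so (3,-3,4)→(3,3,4)
reduced (well bottom): (3,3,4) with a≤c, −a<b≤a
well minimum |f| = |-3| = 3 (negative-definite)

3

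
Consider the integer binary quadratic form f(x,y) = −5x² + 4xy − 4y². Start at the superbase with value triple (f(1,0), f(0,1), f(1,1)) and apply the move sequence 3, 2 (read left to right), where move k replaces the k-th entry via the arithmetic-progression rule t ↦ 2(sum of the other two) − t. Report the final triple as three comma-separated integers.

start (-5,-4,-5) = (f(1,0),f(0,1),f(1,1))
replace slot 3: 2·((-5)+(-4)) − (-5) = -13 → (-5,-4,-13)
replace slot 2: 2·((-5)+(-13)) − (-4) = -32 → (-5,-32,-13)

-5,-32,-13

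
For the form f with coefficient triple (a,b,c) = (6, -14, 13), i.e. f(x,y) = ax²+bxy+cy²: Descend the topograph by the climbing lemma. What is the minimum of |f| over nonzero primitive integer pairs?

translate: b→-2 (≡-14 mod 12), so (6,-14,13)→(6,-2,5)
flip: (6,-2,5)→(5,2,6)
reduced (well bottom): (5,2,6) with a≤c, −a<b≤a
well minimum = a = 5

5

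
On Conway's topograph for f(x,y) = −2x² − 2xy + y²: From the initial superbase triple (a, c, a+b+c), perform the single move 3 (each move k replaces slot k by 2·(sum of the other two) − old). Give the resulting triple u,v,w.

start (-2,1,-3) = (f(1,0),f(0,1),f(1,1))
replace slot 3: 2·((-2)+1) − (-3) = 1 → (-2,1,1)

-2,1,1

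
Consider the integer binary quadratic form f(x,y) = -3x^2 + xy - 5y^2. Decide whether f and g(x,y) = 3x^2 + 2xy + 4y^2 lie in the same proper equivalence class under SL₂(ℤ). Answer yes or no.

D₁ = -59, D₂ = -44
discriminants differ ⇒ not SL₂(ℤ)-equivalent

no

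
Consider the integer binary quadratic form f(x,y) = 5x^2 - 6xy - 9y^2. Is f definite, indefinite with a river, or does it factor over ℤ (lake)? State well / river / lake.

D = b²−4ac = (-6)² − 4·5·(-9) = 216
D > 0 non-square ⇒ indefinite ⇒ periodic river

river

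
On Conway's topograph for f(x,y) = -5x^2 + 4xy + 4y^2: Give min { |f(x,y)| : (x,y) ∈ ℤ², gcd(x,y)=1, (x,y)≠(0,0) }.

river: ρ → (4,4,-5)
river: ρ → (-5,6,3)
river: ρ → (3,6,-5)
river: ρ → (-5,4,4)
closes: descent 0, river 4
min |a| on river = 3

3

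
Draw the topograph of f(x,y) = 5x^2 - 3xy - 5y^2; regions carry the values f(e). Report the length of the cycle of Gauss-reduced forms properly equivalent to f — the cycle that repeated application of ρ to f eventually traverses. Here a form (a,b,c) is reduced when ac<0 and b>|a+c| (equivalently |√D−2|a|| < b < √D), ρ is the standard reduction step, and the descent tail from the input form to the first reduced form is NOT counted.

D = 109, ⌊√D⌋ = 10
descent: ρ → (-5,3,5)  [lands on river]
river: ρ → (5,7,-3)
river: ρ → (-3,5,7)
river: ρ → (7,9,-1)
river: ρ → (-1,9,7)
river: ρ → (7,5,-3)
river: ρ → (-3,7,5)
river: ρ → (5,3,-5)
river: ρ → (-5,7,3)
river: ρ → (3,5,-7)
river: ρ → (-7,9,1)
river: ρ → (1,9,-7)
river: ρ → (-7,5,3)
river: ρ → (3,7,-5)
ρ-cycle length = 14 (tail of 1 descent step not counted)

14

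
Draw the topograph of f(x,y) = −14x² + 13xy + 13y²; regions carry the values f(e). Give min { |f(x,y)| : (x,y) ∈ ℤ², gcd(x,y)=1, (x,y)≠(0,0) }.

river: ρ → (13,13,-14)
river: ρ → (-14,15,12)
river: ρ → (12,9,-17)
river: ρ → (-17,25,4)
river: ρ → (4,23,-23)
river: ρ → (-23,23,4)
river: ρ → (4,25,-17)
river: ρ → (-17,9,12)
river: ρ → (12,15,-14)
river: ρ → (-14,13,13)
closes: descent 0, river 10
min |a| on river = 4

4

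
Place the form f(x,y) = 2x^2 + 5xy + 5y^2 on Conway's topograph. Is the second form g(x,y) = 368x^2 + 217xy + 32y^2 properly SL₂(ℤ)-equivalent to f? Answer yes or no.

D₁ = -15, D₂ = -15
f: translate: b→1 (≡5 mod 4), so (2,5,5)→(2,1,2)
f: reduced (well bottom): (2,1,2) with a≤c, −a<b≤a
g: flip: (368,217,32)→(32,-217,368)
g: translate: b→-25 (≡-217 mod 64), so (32,-217,368)→(32,-25,5)
g: flip: (32,-25,5)→(5,25,32)
g: translate: b→5 (≡25 mod 10), so (5,25,32)→(5,5,2)
g: flip: (5,5,2)→(2,-5,5)
g: translate: b→-1 (≡-5 mod 4), so (2,-5,5)→(2,-1,2)
g: flip: (2,-1,2)→(2,1,2)
g: reduced (well bottom): (2,1,2) with a≤c, −a<b≤a
reduced forms (2, 1, 2) vs (2, 1, 2) ⇒ equivalent

yes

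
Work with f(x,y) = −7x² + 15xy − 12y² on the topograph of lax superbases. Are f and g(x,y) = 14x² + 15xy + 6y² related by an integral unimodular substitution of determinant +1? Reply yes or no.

D₁ = -111, D₂ = -111
f is negative-definite; reduce −f:
−f: translate: b→-1 (≡-15 mod 14), so (7,-15,12)→(7,-1,4)
−f: flip: (7,-1,4)→(4,1,7)
−f: reduced (well bottom): (4,1,7) with a≤c, −a<b≤a
flip sign back: reduced form of f is (-4,-1,-7)
g: translate: b→-13 (≡15 mod 28), so (14,15,6)→(14,-13,5)
g: flip: (14,-13,5)→(5,13,14)
g: translate: b→3 (≡13 mod 10), so (5,13,14)→(5,3,6)
g: reduced (well bottom): (5,3,6) with a≤c, −a<b≤a
reduced forms (-4, -1, -7) vs (5, 3, 6) ⇒ inequivalent

no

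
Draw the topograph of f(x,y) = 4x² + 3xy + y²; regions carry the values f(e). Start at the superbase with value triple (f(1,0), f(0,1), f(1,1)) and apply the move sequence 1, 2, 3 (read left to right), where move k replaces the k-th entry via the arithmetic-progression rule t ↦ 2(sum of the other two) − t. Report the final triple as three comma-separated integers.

start (4,1,8) = (f(1,0),f(0,1),f(1,1))
replace slot 1: 2·(1+8) − 4 = 14 → (14,1,8)
replace slot 2: 2·(14+8) − 1 = 43 → (14,43,8)
replace slot 3: 2·(14+43) − 8 = 106 → (14,43,106)

14,43,106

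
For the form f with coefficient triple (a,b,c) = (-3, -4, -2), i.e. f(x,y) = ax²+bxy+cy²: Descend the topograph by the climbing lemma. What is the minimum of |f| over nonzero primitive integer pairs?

translate: b→-2 (≡4 mod 6), so (3,4,2)→(3,-2,1)
flip: (3,-2,1)→(1,2,3)
translate: b→0 (≡2 mod 2), so (1,2,3)→(1,0,2)
reduced (well bottom): (1,0,2) with a≤c, −a<b≤a
well minimum |f| = |-1| = 1 (negative-definite)

1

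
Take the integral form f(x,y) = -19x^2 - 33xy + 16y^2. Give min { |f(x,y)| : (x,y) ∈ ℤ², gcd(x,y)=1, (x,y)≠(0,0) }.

descent: ρ → (16,33,-19)  [lands on river]
river: ρ → (-19,43,6)
river: ρ → (6,41,-26)
river: ρ → (-26,11,21)
river: ρ → (21,31,-16)
river: ρ → (-16,33,19)
river: ρ → (19,43,-6)
river: ρ → (-6,41,26)
river: ρ → (26,11,-21)
river: ρ → (-21,31,16)
closes: descent 1, river 10
min |a| on river = 6

6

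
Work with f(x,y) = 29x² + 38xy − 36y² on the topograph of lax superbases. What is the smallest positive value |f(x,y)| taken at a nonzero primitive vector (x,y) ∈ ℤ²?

river: ρ → (-36,34,31)
river: ρ → (31,28,-39)
river: ρ → (-39,50,20)
river: ρ → (20,70,-9)
river: ρ → (-9,74,4)
river: ρ → (4,70,-45)
river: ρ → (-45,20,29)
river: ρ → (29,38,-36)
closes: descent 0, river 8
min |a| on river = 4

4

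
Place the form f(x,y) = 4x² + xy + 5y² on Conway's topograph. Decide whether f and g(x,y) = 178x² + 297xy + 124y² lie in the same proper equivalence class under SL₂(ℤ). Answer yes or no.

D₁ = -79, D₂ = -79
f: reduced (well bottom): (4,1,5) with a≤c, −a<b≤a
g: translate: b→-59 (≡297 mod 356), so (178,297,124)→(178,-59,5)
g: flip: (178,-59,5)→(5,59,178)
g: translate: b→-1 (≡59 mod 10), so (5,59,178)→(5,-1,4)
g: flip: (5,-1,4)→(4,1,5)
g: reduced (well bottom): (4,1,5) with a≤c, −a<b≤a
reduced forms (4, 1, 5) vs (4, 1, 5) ⇒ equivalent

yes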